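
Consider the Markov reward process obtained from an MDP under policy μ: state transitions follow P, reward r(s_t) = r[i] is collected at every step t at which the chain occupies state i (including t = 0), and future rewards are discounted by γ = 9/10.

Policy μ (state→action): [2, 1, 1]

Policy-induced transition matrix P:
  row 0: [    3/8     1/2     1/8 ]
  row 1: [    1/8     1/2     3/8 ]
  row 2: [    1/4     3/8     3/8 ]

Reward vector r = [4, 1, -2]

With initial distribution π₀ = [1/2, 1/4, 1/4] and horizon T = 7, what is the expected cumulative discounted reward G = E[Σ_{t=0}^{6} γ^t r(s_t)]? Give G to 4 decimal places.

G = 5.1115

t=0: π = [0.5000, 0.2500, 0.2500], E[r] = 1.7500, γ^t·E[r] = 1.750000, running G = 1.750000
t=1: π = [0.2813, 0.4688, 0.2500], E[r] = 1.0938, γ^t·E[r] = 0.984375, running G = 2.734375
t=2: π = [0.2266, 0.4688, 0.3047], E[r] = 0.7656, γ^t·E[r] = 0.620156, running G = 3.354531
t=3: π = [0.2197, 0.4619, 0.3184], E[r] = 0.7041, γ^t·E[r] = 0.513290, running G = 3.867821
t=4: π = [0.2197, 0.4602, 0.3201], E[r] = 0.6990, γ^t·E[r] = 0.458597, running G = 4.326419
t=5: π = [0.2199, 0.4600, 0.3201], E[r] = 0.6996, γ^t·E[r] = 0.413116, running G = 4.739534
t=6: π = [0.2200, 0.4600, 0.3200], E[r] = 0.6999, γ^t·E[r] = 0.371975, running G = 5.111509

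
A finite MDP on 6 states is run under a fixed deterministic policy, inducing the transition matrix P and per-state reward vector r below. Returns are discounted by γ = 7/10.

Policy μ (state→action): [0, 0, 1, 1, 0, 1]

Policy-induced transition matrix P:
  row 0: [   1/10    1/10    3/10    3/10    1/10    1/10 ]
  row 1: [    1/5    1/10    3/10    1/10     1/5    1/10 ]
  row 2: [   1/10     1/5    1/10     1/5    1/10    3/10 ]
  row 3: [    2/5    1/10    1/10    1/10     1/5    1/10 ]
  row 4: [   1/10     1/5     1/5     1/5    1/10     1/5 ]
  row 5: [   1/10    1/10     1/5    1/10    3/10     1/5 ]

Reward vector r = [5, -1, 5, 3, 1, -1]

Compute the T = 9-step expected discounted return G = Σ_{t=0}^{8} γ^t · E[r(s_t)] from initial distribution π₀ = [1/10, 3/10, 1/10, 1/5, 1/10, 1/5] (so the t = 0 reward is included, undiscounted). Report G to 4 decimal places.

G = 6.0510

t=0: π = [0.1000, 0.3000, 0.1000, 0.2000, 0.1000, 0.2000], E[r] = 1.2000, γ^t·E[r] = 1.200000, running G = 1.200000
t=1: π = [0.1900, 0.1200, 0.2100, 0.1400, 0.1900, 0.1500], E[r] = 2.3400, γ^t·E[r] = 1.638000, running G = 2.838000
t=2: π = [0.1540, 0.1400, 0.1960, 0.1780, 0.1560, 0.1760], E[r] = 2.1240, γ^t·E[r] = 1.040760, running G = 3.878760
t=3: π = [0.1674, 0.1352, 0.1920, 0.1660, 0.1670, 0.1724], E[r] = 2.1544, γ^t·E[r] = 0.738959, running G = 4.617719
t=4: π = [0.1633, 0.1359, 0.1945, 0.1694, 0.1646, 0.1723], E[r] = 2.1534, γ^t·E[r] = 0.517031, running G = 5.134751
t=5: π = [0.1644, 0.1359, 0.1935, 0.1686, 0.1650, 0.1726], E[r] = 2.1519, γ^t·E[r] = 0.361674, running G = 5.496424
t=6: π = [0.1642, 0.1359, 0.1938, 0.1687, 0.1650, 0.1725], E[r] = 2.1528, γ^t·E[r] = 0.253270, running G = 5.749694
t=7: π = [0.1642, 0.1359, 0.1937, 0.1687, 0.1650, 0.1725], E[r] = 2.1525, γ^t·E[r] = 0.177264, running G = 5.926958
t=8: π = [0.1642, 0.1359, 0.1938, 0.1687, 0.1650, 0.1725], E[r] = 2.1525, γ^t·E[r] = 0.124090, running G = 6.051048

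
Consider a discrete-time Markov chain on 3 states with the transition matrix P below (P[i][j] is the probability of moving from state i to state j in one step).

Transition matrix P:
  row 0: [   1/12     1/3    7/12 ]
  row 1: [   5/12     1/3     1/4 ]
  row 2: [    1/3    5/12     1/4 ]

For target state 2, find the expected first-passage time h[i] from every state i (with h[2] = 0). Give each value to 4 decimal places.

First-step conditioning: h[2] = 0; for i ≠ 2, h[i] = 1 + Σ_k P[i][k]·h[k].
  h[0] = 1 + 1/12·h[0] + 1/3·h[1]
  h[1] = 1 + 5/12·h[0] + 1/3·h[1]
Solving the 2×2 linear system over states ≠ 2 gives exactly h = [36/17, 48/17, 0] (h[2] = 0 is the target).

h = [2.1176, 2.8235, 0.0000]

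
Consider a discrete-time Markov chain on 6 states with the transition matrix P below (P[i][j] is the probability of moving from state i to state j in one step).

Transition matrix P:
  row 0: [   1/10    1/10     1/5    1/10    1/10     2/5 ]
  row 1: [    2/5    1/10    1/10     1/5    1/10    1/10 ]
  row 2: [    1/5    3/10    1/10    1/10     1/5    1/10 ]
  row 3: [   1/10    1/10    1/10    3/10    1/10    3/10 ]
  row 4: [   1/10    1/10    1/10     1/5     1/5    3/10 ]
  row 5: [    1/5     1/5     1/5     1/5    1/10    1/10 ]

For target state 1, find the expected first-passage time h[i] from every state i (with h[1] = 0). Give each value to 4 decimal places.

h = [6.4187, 0.0000, 5.3994, 6.6061, 6.6061, 5.9394]

First-step conditioning: h[1] = 0; for i ≠ 1, h[i] = 1 + Σ_k P[i][k]·h[k].
  h[0] = 1 + 1/10·h[0] + 1/5·h[2] + 1/10·h[3] + 1/10·h[4] + 2/5·h[5]
  h[2] = 1 + 1/5·h[0] + 1/10·h[2] + 1/10·h[3] + 1/5·h[4] + 1/10·h[5]
  h[3] = 1 + 1/10·h[0] + 1/10·h[2] + 3/10·h[3] + 1/10·h[4] + 3/10·h[5]
  h[4] = 1 + 1/10·h[0] + 1/10·h[2] + 1/5·h[3] + 1/5·h[4] + 3/10·h[5]
  h[5] = 1 + 1/5·h[0] + 1/5·h[2] + 1/5·h[3] + 1/10·h[4] + 1/10·h[5]
Solving the 5×5 linear system over states ≠ 1 gives exactly h = [2330/363, 0, 1960/363, 218/33, 218/33, 196/33] (h[1] = 0 is the target).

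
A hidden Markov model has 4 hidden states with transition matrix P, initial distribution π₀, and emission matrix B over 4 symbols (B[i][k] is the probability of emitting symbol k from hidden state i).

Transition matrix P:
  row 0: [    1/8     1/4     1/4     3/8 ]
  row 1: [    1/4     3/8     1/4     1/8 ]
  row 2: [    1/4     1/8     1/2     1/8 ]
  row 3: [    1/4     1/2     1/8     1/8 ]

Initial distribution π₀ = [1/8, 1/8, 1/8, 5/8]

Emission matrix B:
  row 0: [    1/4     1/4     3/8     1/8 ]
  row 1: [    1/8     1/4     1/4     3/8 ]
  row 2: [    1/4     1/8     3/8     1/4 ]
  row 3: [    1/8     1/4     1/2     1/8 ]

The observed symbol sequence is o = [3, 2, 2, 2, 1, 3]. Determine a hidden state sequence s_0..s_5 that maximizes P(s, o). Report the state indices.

path = [3, 1, 0, 3, 1, 1]

t=0: δ = [1.562e-02, 4.688e-02, 3.125e-02, 7.812e-02]  (obs o_0=3)
t=1: δ = [7.324e-03, 9.766e-03, 5.859e-03, 4.883e-03]  ψ = [3, 3, 2, 3]  (obs o_1=2)
t=2: δ = [9.155e-04, 9.155e-04, 1.099e-03, 1.373e-03]  ψ = [1, 1, 2, 0]  (obs o_2=2)
t=3: δ = [1.287e-04, 1.717e-04, 2.060e-04, 1.717e-04]  ψ = [3, 3, 2, 0]  (obs o_3=2)
t=4: δ = [1.287e-05, 2.146e-05, 1.287e-05, 1.207e-05]  ψ = [2, 3, 2, 0]  (obs o_4=1)
t=5: δ = [6.706e-07, 3.017e-06, 1.609e-06, 6.035e-07]  ψ = [1, 1, 2, 0]  (obs o_5=3)
backtrack: best end state = 1; path = [3, 1, 0, 3, 1, 1]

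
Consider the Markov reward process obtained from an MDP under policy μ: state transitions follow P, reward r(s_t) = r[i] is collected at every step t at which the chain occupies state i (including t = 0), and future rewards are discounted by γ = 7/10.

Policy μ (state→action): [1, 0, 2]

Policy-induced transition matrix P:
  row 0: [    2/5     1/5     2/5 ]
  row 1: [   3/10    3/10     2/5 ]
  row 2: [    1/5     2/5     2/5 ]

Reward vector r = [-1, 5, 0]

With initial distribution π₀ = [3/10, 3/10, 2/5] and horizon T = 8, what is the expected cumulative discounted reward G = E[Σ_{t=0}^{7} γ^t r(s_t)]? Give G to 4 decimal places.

t=0: π = [0.3000, 0.3000, 0.4000], E[r] = 1.2000, γ^t·E[r] = 1.200000, running G = 1.200000
t=1: π = [0.2900, 0.3100, 0.4000], E[r] = 1.2600, γ^t·E[r] = 0.882000, running G = 2.082000
t=2: π = [0.2890, 0.3110, 0.4000], E[r] = 1.2660, γ^t·E[r] = 0.620340, running G = 2.702340
t=3: π = [0.2889, 0.3111, 0.4000], E[r] = 1.2666, γ^t·E[r] = 0.434444, running G = 3.136784
t=4: π = [0.2889, 0.3111, 0.4000], E[r] = 1.2667, γ^t·E[r] = 0.304125, running G = 3.440909
t=5: π = [0.2889, 0.3111, 0.4000], E[r] = 1.2667, γ^t·E[r] = 0.212889, running G = 3.653797
t=6: π = [0.2889, 0.3111, 0.4000], E[r] = 1.2667, γ^t·E[r] = 0.149022, running G = 3.802819
t=7: π = [0.2889, 0.3111, 0.4000], E[r] = 1.2667, γ^t·E[r] = 0.104315, running G = 3.907135

G = 3.9071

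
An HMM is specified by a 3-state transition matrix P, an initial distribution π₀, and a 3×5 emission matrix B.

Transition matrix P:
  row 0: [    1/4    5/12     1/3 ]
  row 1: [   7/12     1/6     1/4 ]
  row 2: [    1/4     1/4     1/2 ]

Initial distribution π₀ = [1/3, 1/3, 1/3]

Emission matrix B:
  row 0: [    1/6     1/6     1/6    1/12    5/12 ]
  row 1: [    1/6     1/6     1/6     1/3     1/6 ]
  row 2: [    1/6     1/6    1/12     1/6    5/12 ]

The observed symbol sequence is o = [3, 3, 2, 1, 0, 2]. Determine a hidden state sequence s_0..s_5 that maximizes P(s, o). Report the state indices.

path = [1, 1, 0, 1, 0, 1]

t=0: δ = [2.778e-02, 1.111e-01, 5.556e-02]  (obs o_0=3)
t=1: δ = [5.401e-03, 6.173e-03, 4.630e-03]  ψ = [1, 1, 1]  (obs o_1=3)
t=2: δ = [6.001e-04, 3.751e-04, 1.929e-04]  ψ = [1, 0, 2]  (obs o_2=2)
t=3: δ = [3.647e-05, 4.168e-05, 3.334e-05]  ψ = [1, 0, 0]  (obs o_3=1)
t=4: δ = [4.052e-06, 2.532e-06, 2.778e-06]  ψ = [1, 0, 2]  (obs o_4=0)
t=5: δ = [2.462e-07, 2.814e-07, 1.158e-07]  ψ = [1, 0, 2]  (obs o_5=2)
backtrack: best end state = 1; path = [1, 1, 0, 1, 0, 1]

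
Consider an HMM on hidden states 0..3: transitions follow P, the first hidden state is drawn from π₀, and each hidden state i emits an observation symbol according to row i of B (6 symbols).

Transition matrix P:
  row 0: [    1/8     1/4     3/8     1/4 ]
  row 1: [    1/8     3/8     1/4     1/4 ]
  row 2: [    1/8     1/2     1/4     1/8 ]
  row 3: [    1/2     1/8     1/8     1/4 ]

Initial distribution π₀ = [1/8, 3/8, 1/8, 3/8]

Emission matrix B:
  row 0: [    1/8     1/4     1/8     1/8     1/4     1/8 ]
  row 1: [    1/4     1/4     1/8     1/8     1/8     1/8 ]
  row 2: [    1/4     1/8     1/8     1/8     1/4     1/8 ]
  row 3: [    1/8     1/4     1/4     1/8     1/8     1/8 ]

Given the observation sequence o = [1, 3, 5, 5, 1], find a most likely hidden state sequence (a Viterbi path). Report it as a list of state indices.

path = [3, 0, 2, 1, 1]

t=0: δ = [3.125e-02, 9.375e-02, 1.562e-02, 9.375e-02]  (obs o_0=1)
t=1: δ = [5.859e-03, 4.395e-03, 2.930e-03, 2.930e-03]  ψ = [3, 1, 1, 1]  (obs o_1=3)
t=2: δ = [1.831e-04, 2.060e-04, 2.747e-04, 1.831e-04]  ψ = [3, 1, 0, 0]  (obs o_2=5)
t=3: δ = [1.144e-05, 1.717e-05, 8.583e-06, 6.437e-06]  ψ = [3, 2, 0, 1]  (obs o_3=5)
t=4: δ = [8.047e-07, 1.609e-06, 5.364e-07, 1.073e-06]  ψ = [3, 1, 0, 1]  (obs o_4=1)
backtrack: best end state = 1; path = [3, 0, 2, 1, 1]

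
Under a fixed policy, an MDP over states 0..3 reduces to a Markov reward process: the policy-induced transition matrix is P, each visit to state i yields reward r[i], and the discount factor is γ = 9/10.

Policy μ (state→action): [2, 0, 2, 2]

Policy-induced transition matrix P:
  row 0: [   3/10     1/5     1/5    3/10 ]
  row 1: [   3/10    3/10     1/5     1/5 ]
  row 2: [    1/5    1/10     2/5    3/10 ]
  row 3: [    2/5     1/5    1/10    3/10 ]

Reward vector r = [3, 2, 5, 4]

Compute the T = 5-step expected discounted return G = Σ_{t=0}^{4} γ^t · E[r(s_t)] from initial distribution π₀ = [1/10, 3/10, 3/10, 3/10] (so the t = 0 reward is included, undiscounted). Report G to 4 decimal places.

t=0: π = [0.1000, 0.3000, 0.3000, 0.3000], E[r] = 3.6000, γ^t·E[r] = 3.600000, running G = 3.600000
t=1: π = [0.3000, 0.2000, 0.2300, 0.2700], E[r] = 3.5300, γ^t·E[r] = 3.177000, running G = 6.777000
t=2: π = [0.3040, 0.1970, 0.2190, 0.2800], E[r] = 3.5210, γ^t·E[r] = 2.852010, running G = 9.629010
t=3: π = [0.3061, 0.1978, 0.2158, 0.2803], E[r] = 3.5141, γ^t·E[r] = 2.561779, running G = 12.190789
t=4: π = [0.3065, 0.1982, 0.2151, 0.2802], E[r] = 3.5123, γ^t·E[r] = 2.304407, running G = 14.495196

G = 14.4952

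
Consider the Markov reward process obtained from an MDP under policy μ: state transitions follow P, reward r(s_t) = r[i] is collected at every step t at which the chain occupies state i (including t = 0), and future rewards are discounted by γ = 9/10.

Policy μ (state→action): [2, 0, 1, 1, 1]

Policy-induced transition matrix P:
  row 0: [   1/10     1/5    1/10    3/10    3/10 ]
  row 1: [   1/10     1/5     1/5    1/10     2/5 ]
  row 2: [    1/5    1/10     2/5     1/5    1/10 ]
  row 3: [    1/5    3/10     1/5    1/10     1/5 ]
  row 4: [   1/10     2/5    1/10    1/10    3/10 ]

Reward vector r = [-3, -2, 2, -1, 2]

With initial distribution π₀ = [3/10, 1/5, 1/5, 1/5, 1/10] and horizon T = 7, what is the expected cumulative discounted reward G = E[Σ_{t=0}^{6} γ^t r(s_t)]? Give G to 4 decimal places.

t=0: π = [0.3000, 0.2000, 0.2000, 0.2000, 0.1000], E[r] = -0.9000, γ^t·E[r] = -0.900000, running G = -0.900000
t=1: π = [0.1400, 0.2200, 0.2000, 0.1800, 0.2600], E[r] = -0.1200, γ^t·E[r] = -0.108000, running G = -1.008000
t=2: π = [0.1380, 0.2500, 0.2000, 0.1480, 0.2640], E[r] = -0.1340, γ^t·E[r] = -0.108540, running G = -1.116540
t=3: π = [0.1348, 0.2476, 0.1998, 0.1476, 0.2702], E[r] = -0.1072, γ^t·E[r] = -0.078149, running G = -1.194689
t=4: π = [0.1347, 0.2488, 0.1995, 0.1469, 0.2700], E[r] = -0.1098, γ^t·E[r] = -0.072040, running G = -1.266729
t=5: π = [0.1346, 0.2488, 0.1994, 0.1469, 0.2703], E[r] = -0.1089, γ^t·E[r] = -0.064308, running G = -1.331036
t=6: π = [0.1346, 0.2488, 0.1994, 0.1469, 0.2703], E[r] = -0.1090, γ^t·E[r] = -0.057922, running G = -1.388959

G = -1.3890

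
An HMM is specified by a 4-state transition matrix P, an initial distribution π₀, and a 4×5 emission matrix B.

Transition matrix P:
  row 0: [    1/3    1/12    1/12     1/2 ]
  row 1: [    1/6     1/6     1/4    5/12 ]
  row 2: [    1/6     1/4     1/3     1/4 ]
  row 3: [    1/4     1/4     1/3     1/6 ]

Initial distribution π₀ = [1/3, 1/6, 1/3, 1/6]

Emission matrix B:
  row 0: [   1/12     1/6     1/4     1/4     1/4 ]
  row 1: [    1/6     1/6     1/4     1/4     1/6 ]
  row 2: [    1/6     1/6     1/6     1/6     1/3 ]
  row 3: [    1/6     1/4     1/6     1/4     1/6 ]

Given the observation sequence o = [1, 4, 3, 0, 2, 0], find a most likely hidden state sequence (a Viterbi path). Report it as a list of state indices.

t=0: δ = [5.556e-02, 2.778e-02, 5.556e-02, 4.167e-02]  (obs o_0=1)
t=1: δ = [4.630e-03, 2.315e-03, 6.173e-03, 4.630e-03]  ψ = [0, 2, 2, 0]  (obs o_1=4)
t=2: δ = [3.858e-04, 3.858e-04, 3.429e-04, 5.787e-04]  ψ = [0, 2, 2, 0]  (obs o_2=3)
t=3: δ = [1.206e-05, 2.411e-05, 3.215e-05, 3.215e-05]  ψ = [3, 3, 3, 0]  (obs o_3=0)
t=4: δ = [2.009e-06, 2.009e-06, 1.786e-06, 1.674e-06]  ψ = [3, 2, 2, 1]  (obs o_4=2)
t=5: δ = [5.582e-08, 7.442e-08, 9.923e-08, 1.674e-07]  ψ = [0, 2, 2, 0]  (obs o_5=0)
backtrack: best end state = 3; path = [0, 0, 0, 3, 0, 3]

path = [0, 0, 0, 3, 0, 3]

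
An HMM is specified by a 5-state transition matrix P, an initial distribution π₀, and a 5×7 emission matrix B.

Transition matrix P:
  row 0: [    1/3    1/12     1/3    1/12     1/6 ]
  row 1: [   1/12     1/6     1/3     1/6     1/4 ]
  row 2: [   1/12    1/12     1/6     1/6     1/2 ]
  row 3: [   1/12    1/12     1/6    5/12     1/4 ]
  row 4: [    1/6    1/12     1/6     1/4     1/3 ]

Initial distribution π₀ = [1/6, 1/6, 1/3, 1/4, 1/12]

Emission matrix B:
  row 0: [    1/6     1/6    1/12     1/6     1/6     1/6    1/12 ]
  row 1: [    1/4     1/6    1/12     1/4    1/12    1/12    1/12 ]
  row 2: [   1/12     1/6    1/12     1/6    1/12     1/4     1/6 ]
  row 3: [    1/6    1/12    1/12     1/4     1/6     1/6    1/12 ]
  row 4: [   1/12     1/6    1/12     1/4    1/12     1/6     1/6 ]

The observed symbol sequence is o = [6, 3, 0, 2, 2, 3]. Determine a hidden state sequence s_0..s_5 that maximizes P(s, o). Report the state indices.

path = [2, 4, 3, 3, 3, 3]

t=0: δ = [1.389e-02, 1.389e-02, 5.556e-02, 2.083e-02, 1.389e-02]  (obs o_0=6)
t=1: δ = [7.716e-04, 1.157e-03, 1.543e-03, 2.315e-03, 6.944e-03]  ψ = [0, 2, 2, 2, 2]  (obs o_1=3)
t=2: δ = [1.929e-04, 1.447e-04, 9.645e-05, 2.894e-04, 1.929e-04]  ψ = [4, 4, 4, 4, 4]  (obs o_2=0)
t=3: δ = [5.358e-06, 2.009e-06, 5.358e-06, 1.005e-05, 6.028e-06]  ψ = [0, 1, 0, 3, 3]  (obs o_3=2)
t=4: δ = [1.488e-07, 6.977e-08, 1.488e-07, 3.489e-07, 2.233e-07]  ψ = [0, 3, 0, 3, 2]  (obs o_4=2)
t=5: δ = [8.269e-09, 7.268e-09, 9.690e-09, 3.634e-08, 2.180e-08]  ψ = [0, 3, 3, 3, 3]  (obs o_5=3)
backtrack: best end state = 3; path = [2, 4, 3, 3, 3, 3]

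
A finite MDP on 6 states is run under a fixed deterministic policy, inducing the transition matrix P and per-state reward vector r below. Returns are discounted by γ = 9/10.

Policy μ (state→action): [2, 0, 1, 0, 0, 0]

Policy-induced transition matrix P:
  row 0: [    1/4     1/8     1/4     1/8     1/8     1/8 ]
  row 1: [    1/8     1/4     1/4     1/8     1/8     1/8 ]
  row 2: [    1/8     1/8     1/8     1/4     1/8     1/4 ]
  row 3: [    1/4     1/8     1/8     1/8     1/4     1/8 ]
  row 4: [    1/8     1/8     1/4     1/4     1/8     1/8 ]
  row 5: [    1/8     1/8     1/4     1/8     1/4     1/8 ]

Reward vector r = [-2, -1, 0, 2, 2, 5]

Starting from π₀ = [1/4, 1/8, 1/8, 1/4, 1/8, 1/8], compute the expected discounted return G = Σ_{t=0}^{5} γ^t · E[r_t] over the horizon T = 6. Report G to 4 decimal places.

G = 4.1432

t=0: π = [0.2500, 0.1250, 0.1250, 0.2500, 0.1250, 0.1250], E[r] = 0.7500, γ^t·E[r] = 0.750000, running G = 0.750000
t=1: π = [0.1875, 0.1406, 0.2031, 0.1563, 0.1719, 0.1406], E[r] = 0.8438, γ^t·E[r] = 0.759375, running G = 1.509375
t=2: π = [0.1680, 0.1426, 0.2051, 0.1719, 0.1621, 0.1504], E[r] = 0.9414, γ^t·E[r] = 0.762539, running G = 2.271914
t=3: π = [0.1675, 0.1428, 0.2029, 0.1709, 0.1653, 0.1506], E[r] = 0.9478, γ^t·E[r] = 0.690913, running G = 2.962827
t=4: π = [0.1673, 0.1429, 0.2033, 0.1710, 0.1652, 0.1504], E[r] = 0.9468, γ^t·E[r] = 0.621181, running G = 3.584007
t=5: π = [0.1673, 0.1429, 0.2032, 0.1711, 0.1652, 0.1504], E[r] = 0.9471, γ^t·E[r] = 0.559238, running G = 4.143246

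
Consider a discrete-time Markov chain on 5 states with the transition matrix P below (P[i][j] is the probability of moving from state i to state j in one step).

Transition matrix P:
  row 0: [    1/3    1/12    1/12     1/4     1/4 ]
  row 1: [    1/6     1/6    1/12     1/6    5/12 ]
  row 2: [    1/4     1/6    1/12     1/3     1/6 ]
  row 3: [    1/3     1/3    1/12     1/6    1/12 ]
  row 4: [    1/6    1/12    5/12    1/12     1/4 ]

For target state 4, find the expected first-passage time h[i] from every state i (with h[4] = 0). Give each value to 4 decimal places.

h = [4.3064, 3.4805, 4.6358, 4.7784, 0.0000]

First-step conditioning: h[4] = 0; for i ≠ 4, h[i] = 1 + Σ_k P[i][k]·h[k].
  h[0] = 1 + 1/3·h[0] + 1/12·h[1] + 1/12·h[2] + 1/4·h[3]
  h[1] = 1 + 1/6·h[0] + 1/6·h[1] + 1/12·h[2] + 1/6·h[3]
  h[2] = 1 + 1/4·h[0] + 1/6·h[1] + 1/12·h[2] + 1/3·h[3]
  h[3] = 1 + 1/3·h[0] + 1/3·h[1] + 1/12·h[2] + 1/6·h[3]
Solving the 4×4 linear system over states ≠ 4 gives exactly h = [10512/2441, 8496/2441, 11316/2441, 11664/2441, 0] (h[4] = 0 is the target).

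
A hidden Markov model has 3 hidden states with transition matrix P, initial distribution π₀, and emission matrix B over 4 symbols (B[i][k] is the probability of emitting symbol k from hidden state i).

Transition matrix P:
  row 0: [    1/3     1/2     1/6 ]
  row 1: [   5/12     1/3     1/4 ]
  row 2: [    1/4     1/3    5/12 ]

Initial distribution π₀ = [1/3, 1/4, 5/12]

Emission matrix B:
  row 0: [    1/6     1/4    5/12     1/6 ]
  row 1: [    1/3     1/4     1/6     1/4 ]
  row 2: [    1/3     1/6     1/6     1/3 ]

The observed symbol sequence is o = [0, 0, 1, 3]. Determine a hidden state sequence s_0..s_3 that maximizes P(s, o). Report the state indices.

t=0: δ = [5.556e-02, 8.333e-02, 1.389e-01]  (obs o_0=0)
t=1: δ = [5.787e-03, 1.543e-02, 1.929e-02]  ψ = [1, 2, 2]  (obs o_1=0)
t=2: δ = [1.608e-03, 1.608e-03, 1.340e-03]  ψ = [1, 2, 2]  (obs o_2=1)
t=3: δ = [1.116e-04, 2.009e-04, 1.861e-04]  ψ = [1, 0, 2]  (obs o_3=3)
backtrack: best end state = 1; path = [2, 1, 0, 1]

path = [2, 1, 0, 1]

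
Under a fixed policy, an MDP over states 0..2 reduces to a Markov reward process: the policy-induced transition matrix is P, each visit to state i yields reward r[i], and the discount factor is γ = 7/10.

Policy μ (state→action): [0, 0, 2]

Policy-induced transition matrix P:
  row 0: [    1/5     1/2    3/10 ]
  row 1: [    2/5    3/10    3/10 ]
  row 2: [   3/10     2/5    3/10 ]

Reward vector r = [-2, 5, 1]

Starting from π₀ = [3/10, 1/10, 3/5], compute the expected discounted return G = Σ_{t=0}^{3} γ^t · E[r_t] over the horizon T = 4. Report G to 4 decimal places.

G = 3.1388

t=0: π = [0.3000, 0.1000, 0.6000], E[r] = 0.5000, γ^t·E[r] = 0.500000, running G = 0.500000
t=1: π = [0.2800, 0.4200, 0.3000], E[r] = 1.8400, γ^t·E[r] = 1.288000, running G = 1.788000
t=2: π = [0.3140, 0.3860, 0.3000], E[r] = 1.6020, γ^t·E[r] = 0.784980, running G = 2.572980
t=3: π = [0.3072, 0.3928, 0.3000], E[r] = 1.6496, γ^t·E[r] = 0.565813, running G = 3.138793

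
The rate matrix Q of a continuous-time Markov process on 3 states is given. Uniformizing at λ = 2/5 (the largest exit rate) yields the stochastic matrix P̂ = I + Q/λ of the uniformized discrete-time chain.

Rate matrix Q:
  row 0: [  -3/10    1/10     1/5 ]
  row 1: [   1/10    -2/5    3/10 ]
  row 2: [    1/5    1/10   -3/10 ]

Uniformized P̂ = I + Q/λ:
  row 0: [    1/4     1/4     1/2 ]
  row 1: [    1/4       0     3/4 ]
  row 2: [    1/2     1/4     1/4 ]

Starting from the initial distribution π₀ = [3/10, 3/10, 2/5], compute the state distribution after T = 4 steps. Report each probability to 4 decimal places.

π = [0.3613, 0.2004, 0.4383]

t=0: π = [0.3000, 0.3000, 0.4000]
t=1: π = [0.3500, 0.1750, 0.4750]
t=2: π = [0.3688, 0.2063, 0.4250]
t=3: π = [0.3563, 0.1984, 0.4453]
t=4: π = [0.3613, 0.2004, 0.4383]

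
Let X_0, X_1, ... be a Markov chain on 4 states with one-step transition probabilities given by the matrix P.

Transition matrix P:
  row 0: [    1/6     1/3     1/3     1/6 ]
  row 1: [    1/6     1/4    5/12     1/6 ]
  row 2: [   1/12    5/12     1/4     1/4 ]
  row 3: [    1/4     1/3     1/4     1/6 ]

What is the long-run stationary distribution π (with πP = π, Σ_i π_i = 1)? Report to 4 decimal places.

Balance equations π_j = Σ_i π_i·P[i][j]:
  π_0 = 1/6·π_0 + 1/6·π_1 + 1/12·π_2 + 1/4·π_3
  π_1 = 1/3·π_0 + 1/4·π_1 + 5/12·π_2 + 1/3·π_3
  π_2 = 1/3·π_0 + 5/12·π_1 + 1/4·π_2 + 1/4·π_3
  normalize: π_0 + π_1 + π_2 + π_3 = 1
Solving the linear system gives exactly π = [317/2029, 674/2029, 646/2029, 392/2029].

π = [0.1562, 0.3322, 0.3184, 0.1932]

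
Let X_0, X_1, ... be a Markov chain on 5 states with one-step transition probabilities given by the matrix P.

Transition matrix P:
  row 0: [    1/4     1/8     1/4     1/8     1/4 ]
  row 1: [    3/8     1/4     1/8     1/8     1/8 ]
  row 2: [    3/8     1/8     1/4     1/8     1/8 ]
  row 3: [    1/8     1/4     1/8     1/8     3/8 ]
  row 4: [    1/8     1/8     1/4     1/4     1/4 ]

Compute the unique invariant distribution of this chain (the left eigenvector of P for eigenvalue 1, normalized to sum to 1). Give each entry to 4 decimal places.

π = [0.2500, 0.1647, 0.2103, 0.1528, 0.2222]

Balance equations π_j = Σ_i π_i·P[i][j]:
  π_0 = 1/4·π_0 + 3/8·π_1 + 3/8·π_2 + 1/8·π_3 + 1/8·π_4
  π_1 = 1/8·π_0 + 1/4·π_1 + 1/8·π_2 + 1/4·π_3 + 1/8·π_4
  π_2 = 1/4·π_0 + 1/8·π_1 + 1/4·π_2 + 1/8·π_3 + 1/4·π_4
  π_3 = 1/8·π_0 + 1/8·π_1 + 1/8·π_2 + 1/8·π_3 + 1/4·π_4
  normalize: π_0 + π_1 + π_2 + π_3 + π_4 = 1
Solving the linear system gives exactly π = [1/4, 83/504, 53/252, 11/72, 2/9].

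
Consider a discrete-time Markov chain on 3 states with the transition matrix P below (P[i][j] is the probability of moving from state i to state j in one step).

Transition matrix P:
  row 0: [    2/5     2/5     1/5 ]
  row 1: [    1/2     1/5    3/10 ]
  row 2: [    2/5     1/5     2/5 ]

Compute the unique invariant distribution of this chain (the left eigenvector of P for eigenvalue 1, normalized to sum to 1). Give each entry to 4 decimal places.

π = [0.4286, 0.2857, 0.2857]

Balance equations π_j = Σ_i π_i·P[i][j]:
  π_0 = 2/5·π_0 + 1/2·π_1 + 2/5·π_2
  π_1 = 2/5·π_0 + 1/5·π_1 + 1/5·π_2
  normalize: π_0 + π_1 + π_2 = 1
Solving the linear system gives exactly π = [3/7, 2/7, 2/7].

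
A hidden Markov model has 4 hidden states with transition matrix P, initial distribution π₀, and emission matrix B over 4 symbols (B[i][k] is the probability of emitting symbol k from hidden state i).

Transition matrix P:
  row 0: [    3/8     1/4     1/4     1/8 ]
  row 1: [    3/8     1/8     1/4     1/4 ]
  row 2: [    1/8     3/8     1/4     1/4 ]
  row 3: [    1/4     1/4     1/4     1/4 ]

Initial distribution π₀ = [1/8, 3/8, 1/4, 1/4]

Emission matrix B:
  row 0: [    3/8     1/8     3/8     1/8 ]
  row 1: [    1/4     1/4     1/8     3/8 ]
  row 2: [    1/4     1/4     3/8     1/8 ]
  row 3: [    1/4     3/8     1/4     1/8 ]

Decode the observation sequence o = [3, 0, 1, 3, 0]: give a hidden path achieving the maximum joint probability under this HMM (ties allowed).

t=0: δ = [1.562e-02, 1.406e-01, 3.125e-02, 3.125e-02]  (obs o_0=3)
t=1: δ = [1.978e-02, 4.395e-03, 8.789e-03, 8.789e-03]  ψ = [1, 1, 1, 1]  (obs o_1=0)
t=2: δ = [9.270e-04, 1.236e-03, 1.236e-03, 9.270e-04]  ψ = [0, 0, 0, 0]  (obs o_2=1)
t=3: δ = [5.794e-05, 1.738e-04, 3.862e-05, 3.862e-05]  ψ = [1, 2, 1, 1]  (obs o_3=3)
t=4: δ = [2.444e-05, 5.431e-06, 1.086e-05, 1.086e-05]  ψ = [1, 1, 1, 1]  (obs o_4=0)
backtrack: best end state = 0; path = [1, 0, 2, 1, 0]

path = [1, 0, 2, 1, 0]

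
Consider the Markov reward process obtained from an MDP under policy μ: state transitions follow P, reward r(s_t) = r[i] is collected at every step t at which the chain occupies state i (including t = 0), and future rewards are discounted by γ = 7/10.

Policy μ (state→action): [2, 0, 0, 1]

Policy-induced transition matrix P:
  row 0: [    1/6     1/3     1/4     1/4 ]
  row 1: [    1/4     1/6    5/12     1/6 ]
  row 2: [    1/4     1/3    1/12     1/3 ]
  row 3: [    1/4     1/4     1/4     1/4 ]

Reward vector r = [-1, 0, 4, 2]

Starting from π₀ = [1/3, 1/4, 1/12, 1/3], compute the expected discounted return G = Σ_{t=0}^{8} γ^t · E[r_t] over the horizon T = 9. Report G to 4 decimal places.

G = 3.5268

t=0: π = [0.3333, 0.2500, 0.0833, 0.3333], E[r] = 0.6667, γ^t·E[r] = 0.666667, running G = 0.666667
t=1: π = [0.2222, 0.2639, 0.2778, 0.2361], E[r] = 1.3611, γ^t·E[r] = 0.952778, running G = 1.619444
t=2: π = [0.2315, 0.2697, 0.2477, 0.2512], E[r] = 1.2616, γ^t·E[r] = 0.618171, running G = 2.237616
t=3: π = [0.2307, 0.2675, 0.2537, 0.2482], E[r] = 1.2803, γ^t·E[r] = 0.439138, running G = 2.676754
t=4: π = [0.2308, 0.2681, 0.2523, 0.2489], E[r] = 1.2761, γ^t·E[r] = 0.306397, running G = 2.983151
t=5: π = [0.2308, 0.2679, 0.2526, 0.2487], E[r] = 1.2771, γ^t·E[r] = 0.214646, running G = 3.197796
t=6: π = [0.2308, 0.2680, 0.2525, 0.2487], E[r] = 1.2769, γ^t·E[r] = 0.150223, running G = 3.348019
t=7: π = [0.2308, 0.2679, 0.2526, 0.2487], E[r] = 1.2769, γ^t·E[r] = 0.105161, running G = 3.453180
t=8: π = [0.2308, 0.2679, 0.2526, 0.2487], E[r] = 1.2769, γ^t·E[r] = 0.073612, running G = 3.526792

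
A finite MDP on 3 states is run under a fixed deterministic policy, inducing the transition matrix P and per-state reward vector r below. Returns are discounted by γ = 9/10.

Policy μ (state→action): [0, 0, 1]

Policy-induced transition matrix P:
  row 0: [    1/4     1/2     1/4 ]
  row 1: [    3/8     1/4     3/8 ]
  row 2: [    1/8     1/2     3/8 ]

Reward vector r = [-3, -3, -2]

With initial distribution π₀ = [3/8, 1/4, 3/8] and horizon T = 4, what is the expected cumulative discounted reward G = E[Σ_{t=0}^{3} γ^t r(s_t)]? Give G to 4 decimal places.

G = -9.1173

t=0: π = [0.3750, 0.2500, 0.3750], E[r] = -2.6250, γ^t·E[r] = -2.625000, running G = -2.625000
t=1: π = [0.2344, 0.4375, 0.3281], E[r] = -2.6719, γ^t·E[r] = -2.404688, running G = -5.029688
t=2: π = [0.2637, 0.3906, 0.3457], E[r] = -2.6543, γ^t·E[r] = -2.149980, running G = -7.179668
t=3: π = [0.2556, 0.4023, 0.3420], E[r] = -2.6580, γ^t·E[r] = -1.937652, running G = -9.117320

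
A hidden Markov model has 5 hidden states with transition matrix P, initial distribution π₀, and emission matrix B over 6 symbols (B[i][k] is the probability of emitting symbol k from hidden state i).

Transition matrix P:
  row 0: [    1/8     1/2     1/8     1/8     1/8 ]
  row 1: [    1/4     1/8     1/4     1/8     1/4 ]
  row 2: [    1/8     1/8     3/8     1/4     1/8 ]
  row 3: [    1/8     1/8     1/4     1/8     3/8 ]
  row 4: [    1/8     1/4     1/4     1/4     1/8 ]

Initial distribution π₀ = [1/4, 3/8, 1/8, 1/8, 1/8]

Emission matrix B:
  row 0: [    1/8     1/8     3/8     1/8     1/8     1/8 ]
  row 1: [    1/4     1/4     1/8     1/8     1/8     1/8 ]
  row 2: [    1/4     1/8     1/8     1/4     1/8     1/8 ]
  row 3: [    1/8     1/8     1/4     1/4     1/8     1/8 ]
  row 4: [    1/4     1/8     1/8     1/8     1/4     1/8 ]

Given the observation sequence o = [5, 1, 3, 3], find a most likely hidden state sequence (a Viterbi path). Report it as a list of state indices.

t=0: δ = [3.125e-02, 4.688e-02, 1.562e-02, 1.562e-02, 1.562e-02]  (obs o_0=5)
t=1: δ = [1.465e-03, 3.906e-03, 1.465e-03, 7.324e-04, 1.465e-03]  ψ = [1, 0, 1, 1, 1]  (obs o_1=1)
t=2: δ = [1.221e-04, 9.155e-05, 2.441e-04, 1.221e-04, 1.221e-04]  ψ = [1, 0, 1, 1, 1]  (obs o_2=3)
t=3: δ = [3.815e-06, 7.629e-06, 2.289e-05, 1.526e-05, 5.722e-06]  ψ = [2, 0, 2, 2, 3]  (obs o_3=3)
backtrack: best end state = 2; path = [0, 1, 2, 2]

path = [0, 1, 2, 2]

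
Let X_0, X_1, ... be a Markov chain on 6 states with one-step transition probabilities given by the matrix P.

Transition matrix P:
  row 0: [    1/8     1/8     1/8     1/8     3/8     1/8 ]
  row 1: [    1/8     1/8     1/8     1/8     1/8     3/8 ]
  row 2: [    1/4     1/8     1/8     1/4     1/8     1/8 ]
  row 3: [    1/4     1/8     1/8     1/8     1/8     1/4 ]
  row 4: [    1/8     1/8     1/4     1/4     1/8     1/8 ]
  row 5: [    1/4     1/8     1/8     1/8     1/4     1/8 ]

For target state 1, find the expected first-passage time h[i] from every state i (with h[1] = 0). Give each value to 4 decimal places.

h = [8.0000, 0.0000, 8.0000, 8.0000, 8.0000, 8.0000]

First-step conditioning: h[1] = 0; for i ≠ 1, h[i] = 1 + Σ_k P[i][k]·h[k].
  h[0] = 1 + 1/8·h[0] + 1/8·h[2] + 1/8·h[3] + 3/8·h[4] + 1/8·h[5]
  h[2] = 1 + 1/4·h[0] + 1/8·h[2] + 1/4·h[3] + 1/8·h[4] + 1/8·h[5]
  h[3] = 1 + 1/4·h[0] + 1/8·h[2] + 1/8·h[3] + 1/8·h[4] + 1/4·h[5]
  h[4] = 1 + 1/8·h[0] + 1/4·h[2] + 1/4·h[3] + 1/8·h[4] + 1/8·h[5]
  h[5] = 1 + 1/4·h[0] + 1/8·h[2] + 1/8·h[3] + 1/4·h[4] + 1/8·h[5]
Solving the 5×5 linear system over states ≠ 1 gives exactly h = [8, 0, 8, 8, 8, 8] (h[1] = 0 is the target).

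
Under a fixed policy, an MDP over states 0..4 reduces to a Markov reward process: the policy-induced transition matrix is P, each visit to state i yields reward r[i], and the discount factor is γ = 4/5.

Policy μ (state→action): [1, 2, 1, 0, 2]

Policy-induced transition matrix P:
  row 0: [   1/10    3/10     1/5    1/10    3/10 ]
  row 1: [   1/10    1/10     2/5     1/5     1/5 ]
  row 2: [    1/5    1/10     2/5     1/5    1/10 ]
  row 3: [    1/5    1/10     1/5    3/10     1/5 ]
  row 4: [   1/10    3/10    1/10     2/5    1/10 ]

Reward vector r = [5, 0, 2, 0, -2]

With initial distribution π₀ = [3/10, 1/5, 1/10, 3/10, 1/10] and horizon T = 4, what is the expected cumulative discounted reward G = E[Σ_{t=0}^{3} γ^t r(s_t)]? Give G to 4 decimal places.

G = 3.2076

t=0: π = [0.3000, 0.2000, 0.1000, 0.3000, 0.1000], E[r] = 1.5000, γ^t·E[r] = 1.500000, running G = 1.500000
t=1: π = [0.1400, 0.1800, 0.2500, 0.2200, 0.2100], E[r] = 0.7800, γ^t·E[r] = 0.624000, running G = 2.124000
t=2: π = [0.1470, 0.1700, 0.2650, 0.2500, 0.1680], E[r] = 0.9290, γ^t·E[r] = 0.594560, running G = 2.718560
t=3: π = [0.1515, 0.1630, 0.2702, 0.2439, 0.1714], E[r] = 0.9551, γ^t·E[r] = 0.489011, running G = 3.207571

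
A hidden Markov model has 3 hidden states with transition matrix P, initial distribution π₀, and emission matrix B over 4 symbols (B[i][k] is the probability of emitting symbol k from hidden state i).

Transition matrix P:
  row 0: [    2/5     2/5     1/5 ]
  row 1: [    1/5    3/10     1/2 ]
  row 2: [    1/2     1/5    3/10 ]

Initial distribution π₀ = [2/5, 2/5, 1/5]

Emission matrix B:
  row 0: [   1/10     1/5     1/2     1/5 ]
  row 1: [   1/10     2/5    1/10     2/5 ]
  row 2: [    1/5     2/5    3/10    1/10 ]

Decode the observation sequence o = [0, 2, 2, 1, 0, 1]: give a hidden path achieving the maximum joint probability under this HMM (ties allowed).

path = [2, 0, 0, 1, 2, 2]

t=0: δ = [4.000e-02, 4.000e-02, 4.000e-02]  (obs o_0=0)
t=1: δ = [1.000e-02, 1.600e-03, 6.000e-03]  ψ = [2, 0, 1]  (obs o_1=2)
t=2: δ = [2.000e-03, 4.000e-04, 6.000e-04]  ψ = [0, 0, 0]  (obs o_2=2)
t=3: δ = [1.600e-04, 3.200e-04, 1.600e-04]  ψ = [0, 0, 0]  (obs o_3=1)
t=4: δ = [8.000e-06, 9.600e-06, 3.200e-05]  ψ = [2, 1, 1]  (obs o_4=0)
t=5: δ = [3.200e-06, 2.560e-06, 3.840e-06]  ψ = [2, 2, 2]  (obs o_5=1)
backtrack: best end state = 2; path = [2, 0, 0, 1, 2, 2]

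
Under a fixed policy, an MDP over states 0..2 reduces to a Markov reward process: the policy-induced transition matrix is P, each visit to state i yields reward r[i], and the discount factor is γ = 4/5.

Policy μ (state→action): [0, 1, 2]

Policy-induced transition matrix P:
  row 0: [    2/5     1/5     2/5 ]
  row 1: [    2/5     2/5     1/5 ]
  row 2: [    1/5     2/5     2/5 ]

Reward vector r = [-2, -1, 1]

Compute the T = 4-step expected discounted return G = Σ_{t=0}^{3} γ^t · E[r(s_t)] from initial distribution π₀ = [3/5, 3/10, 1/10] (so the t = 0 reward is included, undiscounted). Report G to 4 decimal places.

t=0: π = [0.6000, 0.3000, 0.1000], E[r] = -1.4000, γ^t·E[r] = -1.400000, running G = -1.400000
t=1: π = [0.3800, 0.2800, 0.3400], E[r] = -0.7000, γ^t·E[r] = -0.560000, running G = -1.960000
t=2: π = [0.3320, 0.3240, 0.3440], E[r] = -0.6440, γ^t·E[r] = -0.412160, running G = -2.372160
t=3: π = [0.3312, 0.3336, 0.3352], E[r] = -0.6608, γ^t·E[r] = -0.338330, running G = -2.710490

G = -2.7105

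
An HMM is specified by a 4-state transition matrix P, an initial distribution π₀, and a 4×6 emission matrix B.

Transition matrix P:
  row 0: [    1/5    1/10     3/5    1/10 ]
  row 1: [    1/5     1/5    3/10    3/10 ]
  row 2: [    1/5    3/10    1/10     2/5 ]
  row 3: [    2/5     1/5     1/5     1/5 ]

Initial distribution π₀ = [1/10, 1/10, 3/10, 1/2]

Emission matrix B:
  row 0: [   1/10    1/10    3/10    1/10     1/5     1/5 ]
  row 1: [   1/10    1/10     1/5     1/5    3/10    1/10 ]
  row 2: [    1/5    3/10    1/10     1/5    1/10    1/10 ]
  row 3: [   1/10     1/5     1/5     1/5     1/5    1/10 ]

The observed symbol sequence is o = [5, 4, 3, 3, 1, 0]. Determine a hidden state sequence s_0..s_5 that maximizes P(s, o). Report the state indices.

t=0: δ = [2.000e-02, 1.000e-02, 3.000e-02, 5.000e-02]  (obs o_0=5)
t=1: δ = [4.000e-03, 3.000e-03, 1.200e-03, 2.400e-03]  ψ = [3, 3, 0, 2]  (obs o_1=4)
t=2: δ = [9.600e-05, 1.200e-04, 4.800e-04, 1.800e-04]  ψ = [3, 1, 0, 1]  (obs o_2=3)
t=3: δ = [9.600e-06, 2.880e-05, 1.152e-05, 3.840e-05]  ψ = [2, 2, 0, 2]  (obs o_3=3)
t=4: δ = [1.536e-06, 7.680e-07, 2.592e-06, 1.728e-06]  ψ = [3, 3, 1, 1]  (obs o_4=1)
t=5: δ = [6.912e-08, 7.776e-08, 1.843e-07, 1.037e-07]  ψ = [3, 2, 0, 2]  (obs o_5=0)
backtrack: best end state = 2; path = [3, 0, 2, 3, 0, 2]

path = [3, 0, 2, 3, 0, 2]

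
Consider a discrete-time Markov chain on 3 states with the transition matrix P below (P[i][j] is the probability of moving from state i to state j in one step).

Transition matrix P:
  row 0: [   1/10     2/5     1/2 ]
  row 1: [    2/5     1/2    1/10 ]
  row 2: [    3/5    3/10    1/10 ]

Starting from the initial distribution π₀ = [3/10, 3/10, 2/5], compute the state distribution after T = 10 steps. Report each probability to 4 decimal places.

π = [0.3442, 0.4180, 0.2377]

t=0: π = [0.3000, 0.3000, 0.4000]
t=1: π = [0.3900, 0.3900, 0.2200]
t=2: π = [0.3270, 0.4170, 0.2560]
t=3: π = [0.3531, 0.4161, 0.2308]
t=4: π = [0.3402, 0.4185, 0.2412]
t=5: π = [0.3462, 0.4177, 0.2361]
t=6: π = [0.3434, 0.4182, 0.2385]
t=7: π = [0.3447, 0.4180, 0.2373]
t=8: π = [0.3441, 0.4181, 0.2379]
t=9: π = [0.3444, 0.4180, 0.2376]
t=10: π = [0.3442, 0.4180, 0.2377]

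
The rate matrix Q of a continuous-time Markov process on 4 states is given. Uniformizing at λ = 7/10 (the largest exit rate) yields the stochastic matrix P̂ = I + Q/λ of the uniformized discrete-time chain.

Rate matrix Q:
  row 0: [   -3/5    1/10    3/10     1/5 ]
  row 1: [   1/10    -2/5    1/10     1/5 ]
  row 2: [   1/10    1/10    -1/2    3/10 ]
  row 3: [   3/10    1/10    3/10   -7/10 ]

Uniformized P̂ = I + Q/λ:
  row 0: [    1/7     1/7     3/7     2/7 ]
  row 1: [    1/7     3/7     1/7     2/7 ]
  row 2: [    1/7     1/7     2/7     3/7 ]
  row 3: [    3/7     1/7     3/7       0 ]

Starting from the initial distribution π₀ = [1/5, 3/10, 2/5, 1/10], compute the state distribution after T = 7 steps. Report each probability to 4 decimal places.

t=0: π = [0.2000, 0.3000, 0.4000, 0.1000]
t=1: π = [0.1714, 0.2286, 0.2857, 0.3143]
t=2: π = [0.2327, 0.2082, 0.3224, 0.2367]
t=3: π = [0.2105, 0.2023, 0.3230, 0.2641]
t=4: π = [0.2183, 0.2007, 0.3246, 0.2564]
t=5: π = [0.2161, 0.2002, 0.3249, 0.2588]
t=6: π = [0.2168, 0.2001, 0.3250, 0.2582]
t=7: π = [0.2166, 0.2000, 0.3250, 0.2584]

π = [0.2166, 0.2000, 0.3250, 0.2584]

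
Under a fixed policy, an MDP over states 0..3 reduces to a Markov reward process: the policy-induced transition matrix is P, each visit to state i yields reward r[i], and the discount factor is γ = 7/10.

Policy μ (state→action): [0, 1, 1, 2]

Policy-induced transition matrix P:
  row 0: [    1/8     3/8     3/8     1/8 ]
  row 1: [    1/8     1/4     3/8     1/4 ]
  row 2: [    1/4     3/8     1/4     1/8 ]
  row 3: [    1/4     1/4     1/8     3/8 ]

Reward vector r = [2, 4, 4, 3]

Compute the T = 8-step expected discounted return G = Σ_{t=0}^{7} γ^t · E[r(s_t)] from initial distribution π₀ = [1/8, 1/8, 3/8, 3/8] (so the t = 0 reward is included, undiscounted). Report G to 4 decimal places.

t=0: π = [0.1250, 0.1250, 0.3750, 0.3750], E[r] = 3.3750, γ^t·E[r] = 3.375000, running G = 3.375000
t=1: π = [0.2188, 0.3125, 0.2344, 0.2344], E[r] = 3.3281, γ^t·E[r] = 2.329688, running G = 5.704688
t=2: π = [0.1836, 0.3066, 0.2871, 0.2227], E[r] = 3.4102, γ^t·E[r] = 1.670977, running G = 7.375664
t=3: π = [0.1887, 0.3088, 0.2834, 0.2190], E[r] = 3.4036, γ^t·E[r] = 1.167423, running G = 8.543087
t=4: π = [0.1878, 0.3090, 0.2848, 0.2184], E[r] = 3.4060, γ^t·E[r] = 0.817789, running G = 9.360876
t=5: π = [0.1879, 0.3091, 0.2848, 0.2182], E[r] = 3.4060, γ^t·E[r] = 0.572445, running G = 9.933321
t=6: π = [0.1879, 0.3091, 0.2848, 0.2182], E[r] = 3.4061, γ^t·E[r] = 0.400719, running G = 10.334040
t=7: π = [0.1879, 0.3091, 0.2848, 0.2182], E[r] = 3.4061, γ^t·E[r] = 0.280504, running G = 10.614543

G = 10.6145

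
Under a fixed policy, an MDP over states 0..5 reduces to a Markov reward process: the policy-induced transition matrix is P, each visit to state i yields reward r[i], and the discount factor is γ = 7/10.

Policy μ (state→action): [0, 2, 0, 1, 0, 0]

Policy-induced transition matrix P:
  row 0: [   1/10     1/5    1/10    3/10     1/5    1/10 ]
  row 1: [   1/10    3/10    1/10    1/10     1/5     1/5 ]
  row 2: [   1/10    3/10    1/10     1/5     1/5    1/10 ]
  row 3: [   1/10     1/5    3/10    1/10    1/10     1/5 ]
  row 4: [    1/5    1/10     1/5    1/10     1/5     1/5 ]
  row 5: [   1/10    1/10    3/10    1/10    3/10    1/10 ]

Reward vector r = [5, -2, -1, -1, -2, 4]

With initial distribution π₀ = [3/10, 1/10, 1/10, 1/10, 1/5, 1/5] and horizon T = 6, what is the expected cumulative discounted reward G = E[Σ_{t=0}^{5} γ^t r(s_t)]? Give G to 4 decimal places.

G = 1.6394

t=0: π = [0.3000, 0.1000, 0.1000, 0.1000, 0.2000, 0.2000], E[r] = 1.5000, γ^t·E[r] = 1.500000, running G = 1.500000
t=1: π = [0.1200, 0.1800, 0.1800, 0.1700, 0.2100, 0.1400], E[r] = 0.0300, γ^t·E[r] = 0.021000, running G = 1.521000
t=2: π = [0.1210, 0.2010, 0.1830, 0.1420, 0.1970, 0.1560], E[r] = 0.1080, γ^t·E[r] = 0.052920, running G = 1.573920
t=3: π = [0.1197, 0.2031, 0.1793, 0.1425, 0.2014, 0.1540], E[r] = 0.0837, γ^t·E[r] = 0.028709, running G = 1.602629
t=4: π = [0.1201, 0.2027, 0.1794, 0.1419, 0.2012, 0.1547], E[r] = 0.0905, γ^t·E[r] = 0.021727, running G = 1.624356
t=5: π = [0.1201, 0.2026, 0.1794, 0.1420, 0.2013, 0.1546], E[r] = 0.0896, γ^t·E[r] = 0.015065, running G = 1.639421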